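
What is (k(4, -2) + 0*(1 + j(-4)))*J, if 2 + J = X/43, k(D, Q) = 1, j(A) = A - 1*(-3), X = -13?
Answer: -99/43 ≈ -2.3023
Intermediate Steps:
j(A) = 3 + A (j(A) = A + 3 = 3 + A)
J = -99/43 (J = -2 - 13/43 = -99/43 ≈ -2.3023)
(k(4, -2) + 0*(1 + j(-4)))*J = (1 + 0*(1 + (3 - 4)))*(-99/43) = (1 + 0*(1 - 1))*(-99/43) = (1 + 0*0)*(-99/43) = (1 + 0)*(-99/43) = 1*(-99/43) = -99/43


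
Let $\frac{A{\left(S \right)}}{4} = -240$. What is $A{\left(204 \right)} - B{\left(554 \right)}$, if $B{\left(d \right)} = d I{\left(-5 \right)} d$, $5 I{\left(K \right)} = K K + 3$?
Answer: $- \frac{8598448}{5} \approx -1.7197 \cdot 10^{6}$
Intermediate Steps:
$I{\left(K \right)} = \frac{3}{5} + \frac{K^{2}}{5}$ ($I{\left(K \right)} = \frac{K K + 3}{5} = \frac{K^{2} + 3}{5} = \frac{3 + K^{2}}{5} = \frac{3}{5} + \frac{K^{2}}{5}$)
$A{\left(S \right)} = -960$ ($A{\left(S \right)} = 4 \left(-240\right) = -960$)
$B{\left(d \right)} = \frac{28 d^{2}}{5}$ ($B{\left(d \right)} = d \left(\frac{3}{5} + \frac{\left(-5\right)^{2}}{5}\right) d = d \left(\frac{3}{5} + \frac{1}{5} \cdot 25\right) d = d \left(\frac{3}{5} + 5\right) d = d \frac{28}{5} d = \frac{28 d}{5} d = \frac{28 d^{2}}{5}$)
$A{\left(204 \right)} - B{\left(554 \right)} = -960 - \frac{28 \cdot 554^{2}}{5} = -960 - \frac{28}{5} \cdot 306916 = -960 - \frac{8593648}{5} = - \frac{8598448}{5}$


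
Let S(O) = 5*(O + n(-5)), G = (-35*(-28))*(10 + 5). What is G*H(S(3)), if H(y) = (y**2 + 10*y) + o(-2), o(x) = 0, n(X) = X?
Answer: 0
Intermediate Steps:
G = 14700 (G = 980*15 = 14700)
S(O) = -25 + 5*O (S(O) = 5*(O - 5) = 5*(-5 + O) = -25 + 5*O)
H(y) = y**2 + 10*y (H(y) = (y**2 + 10*y) + 0 = y**2 + 10*y)
G*H(S(3)) = 14700*((-25 + 5*3)*(10 + (-25 + 5*3))) = 14700*((-25 + 15)*(10 + (-25 + 15))) = 14700*(-10*(10 - 10)) = 14700*(-10*0) = 14700*0 = 0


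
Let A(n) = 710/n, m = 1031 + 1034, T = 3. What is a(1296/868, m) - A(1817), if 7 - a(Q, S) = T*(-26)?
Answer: 153735/1817 ≈ 84.609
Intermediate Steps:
m = 2065
a(Q, S) = 85 (a(Q, S) = 7 - 3*(-26) = 7 - 1*(-78) = 7 + 78 = 85)
a(1296/868, m) - A(1817) = 85 - 710/1817 = 153735/1817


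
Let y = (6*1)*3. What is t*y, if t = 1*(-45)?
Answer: -810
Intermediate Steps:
t = -45
y = 18 (y = 6*3 = 18)
t*y = -45*18 = -810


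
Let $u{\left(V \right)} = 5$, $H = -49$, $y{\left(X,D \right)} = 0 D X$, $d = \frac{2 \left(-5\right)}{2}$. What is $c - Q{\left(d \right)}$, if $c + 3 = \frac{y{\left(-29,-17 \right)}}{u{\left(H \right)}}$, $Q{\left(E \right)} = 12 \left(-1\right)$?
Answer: $9$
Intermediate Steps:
$d = -5$ ($d = \left(-10\right) \frac{1}{2} = -5$)
$y{\left(X,D \right)} = 0$ ($y{\left(X,D \right)} = 0 X = 0$)
$Q{\left(E \right)} = -12$
$c = -3$ ($c = -3 + \frac{0}{5} = -3 + 0 \cdot \frac{1}{5} = -3 + 0 = -3$)
$c - Q{\left(d \right)} = -3 - -12 = -3 + 12 = 9$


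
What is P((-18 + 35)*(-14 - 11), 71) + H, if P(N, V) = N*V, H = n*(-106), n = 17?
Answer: -31977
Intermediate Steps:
H = -1802 (H = 17*(-106) = -1802)
P((-18 + 35)*(-14 - 11), 71) + H = ((-18 + 35)*(-14 - 11))*71 - 1802 = (17*(-25))*71 - 1802 = -425*71 - 1802 = -30175 - 1802 = -31977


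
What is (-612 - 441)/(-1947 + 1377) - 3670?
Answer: -696949/190 ≈ -3668.2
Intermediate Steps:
(-612 - 441)/(-1947 + 1377) - 3670 = -1053/(-570) - 3670 = -1053*(-1/570) - 3670 = 351/190 - 3670 = -696949/190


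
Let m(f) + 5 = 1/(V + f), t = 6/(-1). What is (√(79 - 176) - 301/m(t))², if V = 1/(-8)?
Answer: 211324128/64009 + 29498*I*√97/253 ≈ 3301.5 + 1148.3*I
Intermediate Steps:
t = -6 (t = 6*(-1) = -6)
V = -⅛ ≈ -0.12500
m(f) = -5 + 1/(-⅛ + f)
(√(79 - 176) - 301/m(t))² = (√(79 - 176) - 301*(-1 + 8*(-6))/(13 - 40*(-6)))² = (√(-97) - 301*(-1 - 48)/(13 + 240))² = (I*√97 - 301/(253/(-49)))² = (I*√97 - 301/((-1/49*253)))² = (I*√97 - 301/(-253/49))² = (I*√97 - 301*(-49/253))² = (I*√97 + 14749/253)² = (14749/253 + I*√97)²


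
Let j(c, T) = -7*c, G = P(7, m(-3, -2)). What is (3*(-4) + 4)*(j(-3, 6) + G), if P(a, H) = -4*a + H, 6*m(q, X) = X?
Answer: 176/3 ≈ 58.667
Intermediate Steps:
m(q, X) = X/6
P(a, H) = H - 4*a
G = -85/3 (G = (⅙)*(-2) - 4*7 = -⅓ - 28 = -85/3 ≈ -28.333)
(3*(-4) + 4)*(j(-3, 6) + G) = (3*(-4) + 4)*(-7*(-3) - 85/3) = (-12 + 4)*(21 - 85/3) = -8*(-22/3) = 176/3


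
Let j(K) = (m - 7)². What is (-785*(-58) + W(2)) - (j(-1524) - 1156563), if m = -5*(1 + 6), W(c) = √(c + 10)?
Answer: 1200329 + 2*√3 ≈ 1.2003e+6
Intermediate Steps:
W(c) = √(10 + c)
m = -35 (m = -5*7 = -35)
j(K) = 1764 (j(K) = (-35 - 7)² = (-42)² = 1764)
(-785*(-58) + W(2)) - (j(-1524) - 1156563) = (-785*(-58) + √(10 + 2)) - (1764 - 1156563) = (45530 + √12) - 1*(-1154799) = (45530 + 2*√3) + 1154799 = 1200329 + 2*√3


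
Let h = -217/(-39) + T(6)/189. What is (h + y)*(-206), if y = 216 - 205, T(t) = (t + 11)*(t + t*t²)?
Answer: -6163520/819 ≈ -7525.7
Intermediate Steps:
T(t) = (11 + t)*(t + t³)
h = 20911/819 (h = -217/(-39) + (6*(11 + 6 + 6³ + 11*6²))/189 = -217*(-1/39) + (6*(11 + 6 + 216 + 11*36))*(1/189) = 217/39 + (6*(11 + 6 + 216 + 396))*(1/189) = 217/39 + (6*629)*(1/189) = 217/39 + 3774*(1/189) = 217/39 + 1258/63 = 20911/819 ≈ 25.532)
y = 11
(h + y)*(-206) = (20911/819 + 11)*(-206) = (29920/819)*(-206) = -6163520/819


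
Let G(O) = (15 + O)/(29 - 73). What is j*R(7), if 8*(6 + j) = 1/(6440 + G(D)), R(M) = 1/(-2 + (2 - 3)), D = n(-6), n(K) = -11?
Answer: 3400261/1700136 ≈ 2.0000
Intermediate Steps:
D = -11
R(M) = -⅓ (R(M) = 1/(-2 - 1) = 1/(-3) = -⅓)
G(O) = -15/44 - O/44 (G(O) = (15 + O)/(-44) = (15 + O)*(-1/44) = -15/44 - O/44)
j = -3400261/566712 (j = -6 + 1/(8*(6440 + (-15/44 - 1/44*(-11)))) = -6 + 1/(8*(6440 + (-15/44 + ¼))) = -6 + 1/(8*(6440 - 1/11)) = -6 + 1/(8*(70839/11)) = -6 + (⅛)*(11/70839) = -6 + 11/566712 = -3400261/566712 ≈ -6.0000)
j*R(7) = -3400261/566712*(-⅓) = 3400261/1700136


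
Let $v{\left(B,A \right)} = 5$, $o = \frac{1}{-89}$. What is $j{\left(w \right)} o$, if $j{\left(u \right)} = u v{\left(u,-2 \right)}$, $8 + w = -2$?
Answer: $\frac{50}{89} \approx 0.5618$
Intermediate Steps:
$w = -10$ ($w = -8 - 2 = -10$)
$o = - \frac{1}{89} \approx -0.011236$
$j{\left(u \right)} = 5 u$ ($j{\left(u \right)} = u 5 = 5 u$)
$j{\left(w \right)} o = 5 \left(-10\right) \left(- \frac{1}{89}\right) = \left(-50\right) \left(- \frac{1}{89}\right) = \frac{50}{89}$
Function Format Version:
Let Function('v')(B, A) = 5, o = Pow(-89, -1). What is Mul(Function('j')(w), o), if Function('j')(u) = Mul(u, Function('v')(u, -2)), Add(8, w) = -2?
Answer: Rational(50, 89) ≈ 0.56180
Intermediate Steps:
w = -10 (w = Add(-8, -2) = -10)
o = Rational(-1, 89) ≈ -0.011236
Function('j')(u) = Mul(5, u) (Function('j')(u) = Mul(u, 5) = Mul(5, u))
Mul(Function('j')(w), o) = Mul(Mul(5, -10), Rational(-1, 89)) = Mul(-50, Rational(-1, 89)) = Rational(50, 89)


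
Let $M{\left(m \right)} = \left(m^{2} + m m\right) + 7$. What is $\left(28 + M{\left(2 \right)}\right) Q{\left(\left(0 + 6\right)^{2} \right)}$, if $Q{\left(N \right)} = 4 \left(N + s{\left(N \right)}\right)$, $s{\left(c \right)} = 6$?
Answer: $7224$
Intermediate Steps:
$M{\left(m \right)} = 7 + 2 m^{2}$ ($M{\left(m \right)} = \left(m^{2} + m^{2}\right) + 7 = 2 m^{2} + 7 = 7 + 2 m^{2}$)
$Q{\left(N \right)} = 24 + 4 N$ ($Q{\left(N \right)} = 4 \left(N + 6\right) = 4 \left(6 + N\right) = 24 + 4 N$)
$\left(28 + M{\left(2 \right)}\right) Q{\left(\left(0 + 6\right)^{2} \right)} = \left(28 + \left(7 + 2 \cdot 2^{2}\right)\right) \left(24 + 4 \left(0 + 6\right)^{2}\right) = \left(28 + \left(7 + 2 \cdot 4\right)\right) \left(24 + 4 \cdot 6^{2}\right) = \left(28 + \left(7 + 8\right)\right) \left(24 + 4 \cdot 36\right) = \left(28 + 15\right) \left(24 + 144\right) = 43 \cdot 168 = 7224$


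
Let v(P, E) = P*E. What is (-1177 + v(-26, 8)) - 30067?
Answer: -31452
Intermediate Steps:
v(P, E) = E*P
(-1177 + v(-26, 8)) - 30067 = (-1177 + 8*(-26)) - 30067 = (-1177 - 208) - 30067 = -1385 - 30067 = -31452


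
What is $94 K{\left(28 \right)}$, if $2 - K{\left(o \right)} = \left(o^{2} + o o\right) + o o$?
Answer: $-220900$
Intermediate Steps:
$K{\left(o \right)} = 2 - 3 o^{2}$ ($K{\left(o \right)} = 2 - \left(\left(o^{2} + o o\right) + o o\right) = 2 - \left(\left(o^{2} + o^{2}\right) + o^{2}\right) = 2 - \left(2 o^{2} + o^{2}\right) = 2 - 3 o^{2}$)
$94 K{\left(28 \right)} = 94 \left(2 - 3 \cdot 28^{2}\right) = 94 \left(2 - 2352\right) = 94 \left(-2350\right) = -220900$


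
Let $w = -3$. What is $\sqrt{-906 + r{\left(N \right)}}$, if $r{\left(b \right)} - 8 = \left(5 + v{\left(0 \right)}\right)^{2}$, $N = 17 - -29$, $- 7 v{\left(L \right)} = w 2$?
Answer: $\frac{i \sqrt{42321}}{7} \approx 29.389 i$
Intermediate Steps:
$v{\left(L \right)} = \frac{6}{7}$ ($v{\left(L \right)} = - \frac{\left(-3\right) 2}{7} = \left(- \frac{1}{7}\right) \left(-6\right) = \frac{6}{7}$)
$N = 46$ ($N = 17 + 29 = 46$)
$r{\left(b \right)} = \frac{2073}{49}$ ($r{\left(b \right)} = 8 + \left(5 + \frac{6}{7}\right)^{2} = 8 + \left(\frac{41}{7}\right)^{2} = 8 + \frac{1681}{49} = \frac{2073}{49}$)
$\sqrt{-906 + r{\left(N \right)}} = \sqrt{-906 + \frac{2073}{49}} = \sqrt{- \frac{42321}{49}} = \frac{i \sqrt{42321}}{7}$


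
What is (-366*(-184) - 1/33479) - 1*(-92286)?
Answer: 5344252769/33479 ≈ 1.5963e+5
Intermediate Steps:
(-366*(-184) - 1/33479) - 1*(-92286) = (67344 - 1*1/33479) + 92286 = (67344 - 1/33479) + 92286 = 2254609775/33479 + 92286 = 5344252769/33479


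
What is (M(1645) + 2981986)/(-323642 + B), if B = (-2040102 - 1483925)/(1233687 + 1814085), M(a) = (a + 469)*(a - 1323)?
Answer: -858696632136/75876196127 ≈ -11.317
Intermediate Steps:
M(a) = (-1323 + a)*(469 + a) (M(a) = (469 + a)*(-1323 + a) = (-1323 + a)*(469 + a))
B = -271079/234444 (B = -3524027/3047772 = -3524027*1/3047772 = -271079/234444 ≈ -1.1563)
(M(1645) + 2981986)/(-323642 + B) = ((-620487 + 1645² - 854*1645) + 2981986)/(-323642 - 271079/234444) = ((-620487 + 2706025 - 1404830) + 2981986)/(-75876196127/234444) = (680708 + 2981986)*(-234444/75876196127) = 3662694*(-234444/75876196127) = -858696632136/75876196127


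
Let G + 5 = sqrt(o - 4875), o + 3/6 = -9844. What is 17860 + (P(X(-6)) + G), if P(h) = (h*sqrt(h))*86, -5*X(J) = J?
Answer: 17855 + 516*sqrt(30)/25 + 3*I*sqrt(6542)/2 ≈ 17968.0 + 121.32*I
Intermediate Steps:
o = -19689/2 (o = -1/2 - 9844 = -19689/2 ≈ -9844.5)
X(J) = -J/5
G = -5 + 3*I*sqrt(6542)/2 (G = -5 + sqrt(-19689/2 - 4875) = -5 + sqrt(-29439/2) = -5 + 3*I*sqrt(6542)/2 ≈ -5.0 + 121.32*I)
P(h) = 86*h**(3/2) (P(h) = h**(3/2)*86 = 86*h**(3/2))
17860 + (P(X(-6)) + G) = 17860 + (86*(-1/5*(-6))**(3/2) + (-5 + 3*I*sqrt(6542)/2)) = 17860 + (86*(6/5)**(3/2) + (-5 + 3*I*sqrt(6542)/2)) = 17860 + (86*(6*sqrt(30)/25) + (-5 + 3*I*sqrt(6542)/2)) = 17860 + (516*sqrt(30)/25 + (-5 + 3*I*sqrt(6542)/2)) = 17860 + (-5 + 516*sqrt(30)/25 + 3*I*sqrt(6542)/2) = 17855 + 516*sqrt(30)/25 + 3*I*sqrt(6542)/2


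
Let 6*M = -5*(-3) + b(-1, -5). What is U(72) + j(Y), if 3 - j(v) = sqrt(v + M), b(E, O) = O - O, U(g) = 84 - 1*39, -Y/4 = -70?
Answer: 48 - sqrt(1130)/2 ≈ 31.192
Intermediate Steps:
Y = 280 (Y = -4*(-70) = 280)
U(g) = 45 (U(g) = 84 - 39 = 45)
b(E, O) = 0
M = 5/2 (M = (-5*(-3) + 0)/6 = (15 + 0)/6 = (1/6)*15 = 5/2 ≈ 2.5000)
j(v) = 3 - sqrt(5/2 + v) (j(v) = 3 - sqrt(v + 5/2) = 3 - sqrt(5/2 + v))
U(72) + j(Y) = 45 + (3 - sqrt(10 + 4*280)/2) = 45 + (3 - sqrt(10 + 1120)/2) = 45 + (3 - sqrt(1130)/2) = 48 - sqrt(1130)/2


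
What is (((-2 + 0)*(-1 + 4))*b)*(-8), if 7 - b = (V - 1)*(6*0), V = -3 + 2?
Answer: 336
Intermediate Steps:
V = -1
b = 7 (b = 7 - (-1 - 1)*6*0 = 7 - (-2)*0 = 7 - 1*0 = 7 + 0 = 7)
(((-2 + 0)*(-1 + 4))*b)*(-8) = (((-2 + 0)*(-1 + 4))*7)*(-8) = (-2*3*7)*(-8) = -6*7*(-8) = -42*(-8) = 336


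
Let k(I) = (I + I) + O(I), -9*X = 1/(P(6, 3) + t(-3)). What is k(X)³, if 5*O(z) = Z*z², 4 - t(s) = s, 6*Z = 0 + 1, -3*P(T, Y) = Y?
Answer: -33980740919/669462604992000 ≈ -5.0758e-5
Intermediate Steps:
P(T, Y) = -Y/3
Z = ⅙ (Z = (0 + 1)/6 = (⅙)*1 = ⅙ ≈ 0.16667)
t(s) = 4 - s
O(z) = z²/30 (O(z) = (z²/6)/5 = z²/30)
X = -1/54 (X = -1/(9*(-⅓*3 + (4 - 1*(-3)))) = -1/(9*(-1 + (4 + 3))) = -1/(9*(-1 + 7)) = -⅑/6 = -⅑*⅙ = -1/54 ≈ -0.018519)
k(I) = 2*I + I²/30 (k(I) = (I + I) + I²/30 = 2*I + I²/30)
k(X)³ = ((1/30)*(-1/54)*(60 - 1/54))³ = ((1/30)*(-1/54)*(3239/54))³ = (-3239/87480)³ = -33980740919/669462604992000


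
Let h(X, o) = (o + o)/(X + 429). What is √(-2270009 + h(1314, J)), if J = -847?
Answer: I*√140742888267/249 ≈ 1506.7*I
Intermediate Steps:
h(X, o) = 2*o/(429 + X) (h(X, o) = (2*o)/(429 + X) = 2*o/(429 + X))
√(-2270009 + h(1314, J)) = √(-2270009 + 2*(-847)/(429 + 1314)) = √(-2270009 + 2*(-847)/1743) = √(-2270009 + 2*(-847)*(1/1743)) = √(-2270009 - 242/249) = √(-565232483/249) = I*√140742888267/249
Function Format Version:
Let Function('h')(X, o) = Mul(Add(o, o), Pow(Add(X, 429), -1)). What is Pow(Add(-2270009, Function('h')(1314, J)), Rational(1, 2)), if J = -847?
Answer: Mul(Rational(1, 249), I, Pow(140742888267, Rational(1, 2))) ≈ Mul(1506.7, I)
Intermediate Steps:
Function('h')(X, o) = Mul(2, o, Pow(Add(429, X), -1)) (Function('h')(X, o) = Mul(Mul(2, o), Pow(Add(429, X), -1)) = Mul(2, o, Pow(Add(429, X), -1)))
Pow(Add(-2270009, Function('h')(1314, J)), Rational(1, 2)) = Pow(Add(-2270009, Mul(2, -847, Pow(Add(429, 1314), -1))), Rational(1, 2)) = Pow(Add(-2270009, Mul(2, -847, Pow(1743, -1))), Rational(1, 2)) = Pow(Add(-2270009, Mul(2, -847, Rational(1, 1743))), Rational(1, 2)) = Pow(Add(-2270009, Rational(-242, 249)), Rational(1, 2)) = Pow(Rational(-565232483, 249), Rational(1, 2)) = Mul(Rational(1, 249), I, Pow(140742888267, Rational(1, 2)))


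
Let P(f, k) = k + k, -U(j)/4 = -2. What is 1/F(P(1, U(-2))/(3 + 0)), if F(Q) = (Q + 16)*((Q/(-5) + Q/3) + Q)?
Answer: 135/17408 ≈ 0.0077551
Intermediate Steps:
U(j) = 8 (U(j) = -4*(-2) = 8)
P(f, k) = 2*k
F(Q) = 17*Q*(16 + Q)/15 (F(Q) = (16 + Q)*((Q*(-⅕) + Q*(⅓)) + Q) = (16 + Q)*((-Q/5 + Q/3) + Q) = (16 + Q)*(2*Q/15 + Q) = (16 + Q)*(17*Q/15) = 17*Q*(16 + Q)/15)
1/F(P(1, U(-2))/(3 + 0)) = 1/(17*((2*8)/(3 + 0))*(16 + (2*8)/(3 + 0))/15) = 1/(17*(16/3)*(16 + 16/3)/15) = 1/(17*((⅓)*16)*(16 + (⅓)*16)/15) = 1/((17/15)*(16/3)*(16 + 16/3)) = 1/((17/15)*(16/3)*(64/3)) = 1/(17408/135) = 135/17408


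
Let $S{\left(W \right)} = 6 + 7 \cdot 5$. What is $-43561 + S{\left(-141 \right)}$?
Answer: $-43520$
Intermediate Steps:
$S{\left(W \right)} = 41$ ($S{\left(W \right)} = 6 + 35 = 41$)
$-43561 + S{\left(-141 \right)} = -43561 + 41 = -43520$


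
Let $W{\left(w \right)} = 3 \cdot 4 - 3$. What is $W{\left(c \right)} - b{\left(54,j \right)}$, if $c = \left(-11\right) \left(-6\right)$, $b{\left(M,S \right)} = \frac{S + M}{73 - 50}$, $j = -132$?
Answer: $\frac{285}{23} \approx 12.391$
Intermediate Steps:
$b{\left(M,S \right)} = \frac{M}{23} + \frac{S}{23}$ ($b{\left(M,S \right)} = \frac{M + S}{23} = \left(M + S\right) \frac{1}{23} = \frac{M}{23} + \frac{S}{23}$)
$c = 66$
$W{\left(w \right)} = 9$ ($W{\left(w \right)} = 12 - 3 = 9$)
$W{\left(c \right)} - b{\left(54,j \right)} = 9 - \left(\frac{1}{23} \cdot 54 + \frac{1}{23} \left(-132\right)\right) = 9 - \left(\frac{54}{23} - \frac{132}{23}\right) = 9 - - \frac{78}{23} = 9 + \frac{78}{23} = \frac{285}{23}$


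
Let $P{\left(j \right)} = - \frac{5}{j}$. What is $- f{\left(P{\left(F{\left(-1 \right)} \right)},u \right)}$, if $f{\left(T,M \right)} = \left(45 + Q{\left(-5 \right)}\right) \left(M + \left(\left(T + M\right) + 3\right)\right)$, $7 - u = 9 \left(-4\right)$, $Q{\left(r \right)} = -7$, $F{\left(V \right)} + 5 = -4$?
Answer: $- \frac{30628}{9} \approx -3403.1$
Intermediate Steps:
$F{\left(V \right)} = -9$ ($F{\left(V \right)} = -5 - 4 = -9$)
$u = 43$ ($u = 7 - 9 \left(-4\right) = 7 - -36 = 7 + 36 = 43$)
$f{\left(T,M \right)} = 114 + 38 T + 76 M$ ($f{\left(T,M \right)} = \left(45 - 7\right) \left(M + \left(\left(T + M\right) + 3\right)\right) = 38 \left(M + \left(\left(M + T\right) + 3\right)\right) = 38 \left(M + \left(3 + M + T\right)\right) = 38 \left(3 + T + 2 M\right) = 114 + 38 T + 76 M$)
$- f{\left(P{\left(F{\left(-1 \right)} \right)},u \right)} = - (114 + 38 \left(- \frac{5}{-9}\right) + 76 \cdot 43) = - (114 + 38 \left(\left(-5\right) \left(- \frac{1}{9}\right)\right) + 3268) = - (114 + 38 \cdot \frac{5}{9} + 3268) = - (114 + \frac{190}{9} + 3268) = \left(-1\right) \frac{30628}{9} = - \frac{30628}{9}$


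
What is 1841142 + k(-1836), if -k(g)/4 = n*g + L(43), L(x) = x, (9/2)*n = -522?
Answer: 989066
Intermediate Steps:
n = -116 (n = (2/9)*(-522) = -116)
k(g) = -172 + 464*g (k(g) = -4*(-116*g + 43) = -4*(43 - 116*g) = -172 + 464*g)
1841142 + k(-1836) = 1841142 + (-172 + 464*(-1836)) = 1841142 + (-172 - 851904) = 1841142 - 852076 = 989066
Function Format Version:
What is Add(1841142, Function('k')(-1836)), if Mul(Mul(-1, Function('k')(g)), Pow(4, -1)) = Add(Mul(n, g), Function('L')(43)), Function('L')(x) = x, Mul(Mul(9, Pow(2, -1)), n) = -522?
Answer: 989066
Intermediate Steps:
n = -116 (n = Mul(Rational(2, 9), -522) = -116)
Function('k')(g) = Add(-172, Mul(464, g)) (Function('k')(g) = Mul(-4, Add(Mul(-116, g), 43)) = Mul(-4, Add(43, Mul(-116, g))) = Add(-172, Mul(464, g)))
Add(1841142, Function('k')(-1836)) = Add(1841142, Add(-172, Mul(464, -1836))) = Add(1841142, Add(-172, -851904)) = Add(1841142, -852076) = 989066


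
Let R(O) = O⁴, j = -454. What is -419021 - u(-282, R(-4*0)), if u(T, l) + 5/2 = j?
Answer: -837129/2 ≈ -4.1856e+5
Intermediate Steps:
u(T, l) = -913/2 (u(T, l) = -5/2 - 454 = -913/2)
-419021 - u(-282, R(-4*0)) = -419021 - 1*(-913/2) = -419021 + 913/2 = -837129/2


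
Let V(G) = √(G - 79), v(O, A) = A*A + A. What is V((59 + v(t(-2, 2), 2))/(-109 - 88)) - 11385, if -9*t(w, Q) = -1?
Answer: -11385 + 2*I*√769679/197 ≈ -11385.0 + 8.9067*I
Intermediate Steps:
t(w, Q) = ⅑ (t(w, Q) = -⅑*(-1) = ⅑)
v(O, A) = A + A² (v(O, A) = A² + A = A + A²)
V(G) = √(-79 + G)
V((59 + v(t(-2, 2), 2))/(-109 - 88)) - 11385 = √(-79 + (59 + 2*(1 + 2))/(-109 - 88)) - 11385 = √(-79 + (59 + 2*3)/(-197)) - 11385 = √(-79 + (59 + 6)*(-1/197)) - 11385 = √(-79 + 65*(-1/197)) - 11385 = √(-79 - 65/197) - 11385 = √(-15628/197) - 11385 = 2*I*√769679/197 - 11385 = -11385 + 2*I*√769679/197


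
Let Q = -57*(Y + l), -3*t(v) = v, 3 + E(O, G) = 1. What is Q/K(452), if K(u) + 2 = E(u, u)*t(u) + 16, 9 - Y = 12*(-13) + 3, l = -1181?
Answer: 174249/946 ≈ 184.20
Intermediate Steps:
E(O, G) = -2 (E(O, G) = -3 + 1 = -2)
t(v) = -v/3
Y = 162 (Y = 9 - (12*(-13) + 3) = 9 - (-156 + 3) = 9 - 1*(-153) = 9 + 153 = 162)
Q = 58083 (Q = -57*(162 - 1181) = -57*(-1019) = 58083)
K(u) = 14 + 2*u/3 (K(u) = -2 + (-(-2)*u/3 + 16) = -2 + (2*u/3 + 16) = -2 + (16 + 2*u/3) = 14 + 2*u/3)
Q/K(452) = 58083/(14 + (⅔)*452) = 58083/(14 + 904/3) = 58083/(946/3) = 58083*(3/946) = 174249/946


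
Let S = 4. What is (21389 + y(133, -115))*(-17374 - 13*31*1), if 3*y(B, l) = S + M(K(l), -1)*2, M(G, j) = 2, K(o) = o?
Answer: -1140838975/3 ≈ -3.8028e+8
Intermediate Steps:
y(B, l) = 8/3 (y(B, l) = (4 + 2*2)/3 = (4 + 4)/3 = (⅓)*8 = 8/3)
(21389 + y(133, -115))*(-17374 - 13*31*1) = (21389 + 8/3)*(-17374 - 13*31*1) = 64175*(-17374 - 403*1)/3 = 64175*(-17374 - 403)/3 = (64175/3)*(-17777) = -1140838975/3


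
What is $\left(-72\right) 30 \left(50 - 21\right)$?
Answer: $-62640$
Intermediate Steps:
$\left(-72\right) 30 \left(50 - 21\right) = \left(-2160\right) 29 = -62640$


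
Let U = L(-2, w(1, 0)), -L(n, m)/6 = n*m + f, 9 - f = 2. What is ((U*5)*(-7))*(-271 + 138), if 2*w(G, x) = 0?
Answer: -195510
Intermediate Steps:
f = 7 (f = 9 - 1*2 = 9 - 2 = 7)
w(G, x) = 0 (w(G, x) = (½)*0 = 0)
L(n, m) = -42 - 6*m*n (L(n, m) = -6*(n*m + 7) = -6*(m*n + 7) = -6*(7 + m*n) = -42 - 6*m*n)
U = -42 (U = -42 - 6*0*(-2) = -42 + 0 = -42)
((U*5)*(-7))*(-271 + 138) = (-42*5*(-7))*(-271 + 138) = -210*(-7)*(-133) = 1470*(-133) = -195510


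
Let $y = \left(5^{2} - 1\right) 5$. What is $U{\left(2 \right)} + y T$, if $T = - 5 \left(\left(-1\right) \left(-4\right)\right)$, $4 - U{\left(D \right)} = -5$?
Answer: $-2391$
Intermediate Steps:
$U{\left(D \right)} = 9$ ($U{\left(D \right)} = 4 - -5 = 4 + 5 = 9$)
$T = -20$ ($T = \left(-5\right) 4 = -20$)
$y = 120$ ($y = \left(25 - 1\right) 5 = 24 \cdot 5 = 120$)
$U{\left(2 \right)} + y T = 9 + 120 \left(-20\right) = 9 - 2400 = -2391$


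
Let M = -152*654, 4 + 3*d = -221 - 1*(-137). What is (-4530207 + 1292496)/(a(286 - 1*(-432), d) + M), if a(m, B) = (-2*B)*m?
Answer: 20799/368 ≈ 56.519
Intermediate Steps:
d = -88/3 (d = -4/3 + (-221 - 1*(-137))/3 = -4/3 + (-221 + 137)/3 = -4/3 + (1/3)*(-84) = -4/3 - 28 = -88/3 ≈ -29.333)
a(m, B) = -2*B*m
M = -99408
(-4530207 + 1292496)/(a(286 - 1*(-432), d) + M) = (-4530207 + 1292496)/(-2*(-88/3)*(286 - 1*(-432)) - 99408) = -3237711/(-2*(-88/3)*(286 + 432) - 99408) = -3237711/(-2*(-88/3)*718 - 99408) = -3237711/(126368/3 - 99408) = -3237711/(-171856/3) = -3237711*(-3/171856) = 20799/368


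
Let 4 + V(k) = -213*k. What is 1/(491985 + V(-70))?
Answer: 1/506891 ≈ 1.9728e-6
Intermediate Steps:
V(k) = -4 - 213*k
1/(491985 + V(-70)) = 1/(491985 + (-4 - 213*(-70))) = 1/(491985 + (-4 + 14910)) = 1/(491985 + 14906) = 1/506891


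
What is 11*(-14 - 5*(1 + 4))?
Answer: -429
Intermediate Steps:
11*(-14 - 5*(1 + 4)) = 11*(-14 - 5*5) = 11*(-14 - 25) = 11*(-39) = -429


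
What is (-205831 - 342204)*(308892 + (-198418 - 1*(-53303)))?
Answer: -89755528195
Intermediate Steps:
(-205831 - 342204)*(308892 + (-198418 - 1*(-53303))) = -548035*(308892 + (-198418 + 53303)) = -548035*(308892 - 145115) = -548035*163777 = -89755528195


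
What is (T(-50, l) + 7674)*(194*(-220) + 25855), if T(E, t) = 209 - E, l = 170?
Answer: -133472725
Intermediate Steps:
(T(-50, l) + 7674)*(194*(-220) + 25855) = ((209 - 1*(-50)) + 7674)*(194*(-220) + 25855) = ((209 + 50) + 7674)*(-42680 + 25855) = (259 + 7674)*(-16825) = 7933*(-16825) = -133472725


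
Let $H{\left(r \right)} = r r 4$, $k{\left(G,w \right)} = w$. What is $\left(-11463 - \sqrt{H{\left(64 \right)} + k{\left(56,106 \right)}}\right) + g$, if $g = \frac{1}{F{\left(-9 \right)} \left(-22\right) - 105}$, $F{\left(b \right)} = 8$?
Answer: $- \frac{3221104}{281} - \sqrt{16490} \approx -11591.0$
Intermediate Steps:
$H{\left(r \right)} = 4 r^{2}$ ($H{\left(r \right)} = r^{2} \cdot 4 = 4 r^{2}$)
$g = - \frac{1}{281}$ ($g = \frac{1}{8 \left(-22\right) - 105} = \frac{1}{-176 - 105} = \frac{1}{-281} = - \frac{1}{281} \approx -0.0035587$)
$\left(-11463 - \sqrt{H{\left(64 \right)} + k{\left(56,106 \right)}}\right) + g = \left(-11463 - \sqrt{4 \cdot 64^{2} + 106}\right) - \frac{1}{281} = \left(-11463 - \sqrt{4 \cdot 4096 + 106}\right) - \frac{1}{281} = \left(-11463 - \sqrt{16384 + 106}\right) - \frac{1}{281} = \left(-11463 - \sqrt{16490}\right) - \frac{1}{281} = - \frac{3221104}{281} - \sqrt{16490}$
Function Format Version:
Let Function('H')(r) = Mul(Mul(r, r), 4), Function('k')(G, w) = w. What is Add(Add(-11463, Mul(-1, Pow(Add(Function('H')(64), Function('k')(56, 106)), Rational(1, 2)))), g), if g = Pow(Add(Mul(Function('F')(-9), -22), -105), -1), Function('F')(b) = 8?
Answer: Add(Rational(-3221104, 281), Mul(-1, Pow(16490, Rational(1, 2)))) ≈ -11591.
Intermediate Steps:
Function('H')(r) = Mul(4, Pow(r, 2)) (Function('H')(r) = Mul(Pow(r, 2), 4) = Mul(4, Pow(r, 2)))
g = Rational(-1, 281) (g = Pow(Add(Mul(8, -22), -105), -1) = Pow(Add(-176, -105), -1) = Pow(-281, -1) = Rational(-1, 281) ≈ -0.0035587)
Add(Add(-11463, Mul(-1, Pow(Add(Function('H')(64), Function('k')(56, 106)), Rational(1, 2)))), g) = Add(Add(-11463, Mul(-1, Pow(Add(Mul(4, Pow(64, 2)), 106), Rational(1, 2)))), Rational(-1, 281)) = Add(Add(-11463, Mul(-1, Pow(Add(Mul(4, 4096), 106), Rational(1, 2)))), Rational(-1, 281)) = Add(Add(-11463, Mul(-1, Pow(Add(16384, 106), Rational(1, 2)))), Rational(-1, 281)) = Add(Add(-11463, Mul(-1, Pow(16490, Rational(1, 2)))), Rational(-1, 281)) = Add(Rational(-3221104, 281), Mul(-1, Pow(16490, Rational(1, 2))))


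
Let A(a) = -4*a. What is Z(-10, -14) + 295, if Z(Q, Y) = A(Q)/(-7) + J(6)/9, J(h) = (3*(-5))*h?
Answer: 1955/7 ≈ 279.29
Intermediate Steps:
J(h) = -15*h
Z(Q, Y) = -10 + 4*Q/7 (Z(Q, Y) = -4*Q/(-7) - 15*6/9 = -4*Q*(-⅐) - 90*⅑ = 4*Q/7 - 10 = -10 + 4*Q/7)
Z(-10, -14) + 295 = (-10 + (4/7)*(-10)) + 295 = (-10 - 40/7) + 295 = -110/7 + 295 = 1955/7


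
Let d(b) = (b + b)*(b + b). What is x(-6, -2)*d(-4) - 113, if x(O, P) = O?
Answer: -497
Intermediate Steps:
d(b) = 4*b² (d(b) = (2*b)*(2*b) = 4*b²)
x(-6, -2)*d(-4) - 113 = -24*(-4)² - 113 = -24*16 - 113 = -6*64 - 113 = -384 - 113 = -497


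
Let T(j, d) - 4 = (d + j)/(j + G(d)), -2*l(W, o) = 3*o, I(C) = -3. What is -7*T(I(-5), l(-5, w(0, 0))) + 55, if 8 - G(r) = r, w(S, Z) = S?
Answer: 156/5 ≈ 31.200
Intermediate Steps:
G(r) = 8 - r
l(W, o) = -3*o/2
T(j, d) = 4 + (d + j)/(8 + j - d) (T(j, d) = 4 + (d + j)/(j + (8 - d)) = 4 + (d + j)/(8 + j - d))
-7*T(I(-5), l(-5, w(0, 0))) + 55 = -7*(32 - (-9)*0/2 + 5*(-3))/(8 - 3 - (-3)*0/2) + 55 = -7*(32 - 3*0 - 15)/(8 - 3 - 1*0) + 55 = -7*(32 + 0 - 15)/(8 - 3 + 0) + 55 = -7*17/5 + 55 = -119/5 + 55 = 156/5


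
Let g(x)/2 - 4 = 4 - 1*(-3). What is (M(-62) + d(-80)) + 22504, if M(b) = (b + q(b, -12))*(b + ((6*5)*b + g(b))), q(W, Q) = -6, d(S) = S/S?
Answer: 151705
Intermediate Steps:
d(S) = 1
g(x) = 22 (g(x) = 8 + 2*(4 - 1*(-3)) = 8 + 2*(4 + 3) = 8 + 2*7 = 8 + 14 = 22)
M(b) = (-6 + b)*(22 + 31*b) (M(b) = (b - 6)*(b + ((6*5)*b + 22)) = (-6 + b)*(b + (30*b + 22)) = (-6 + b)*(b + (22 + 30*b)) = (-6 + b)*(22 + 31*b))
(M(-62) + d(-80)) + 22504 = ((-132 - 164*(-62) + 31*(-62)²) + 1) + 22504 = ((-132 + 10168 + 31*3844) + 1) + 22504 = ((-132 + 10168 + 119164) + 1) + 22504 = (129200 + 1) + 22504 = 129201 + 22504 = 151705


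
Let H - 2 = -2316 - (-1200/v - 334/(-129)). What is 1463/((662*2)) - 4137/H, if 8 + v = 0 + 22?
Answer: 1973316401/666792880 ≈ 2.9594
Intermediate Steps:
v = 14 (v = -8 + (0 + 22) = -8 + 22 = 14)
H = -2014480/903 (H = 2 + (-2316 - (-1200/14 - 334/(-129))) = 2 + (-2316 - (-1200*1/14 - 334*(-1/129))) = 2 + (-2316 - (-600/7 + 334/129)) = 2 + (-2316 - 1*(-75062/903)) = 2 + (-2316 + 75062/903) = 2 - 2016286/903 = -2014480/903 ≈ -2230.9)
1463/((662*2)) - 4137/H = 1463/((662*2)) - 4137/(-2014480/903) = 1463/1324 - 4137*(-903/2014480) = 1463*(1/1324) + 3735711/2014480 = 1463/1324 + 3735711/2014480 = 1973316401/666792880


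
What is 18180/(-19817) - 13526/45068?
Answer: -28615289/23502962 ≈ -1.2175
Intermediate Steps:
18180/(-19817) - 13526/45068 = 18180*(-1/19817) - 13526*1/45068 = -18180/19817 - 6763/22534 = -28615289/23502962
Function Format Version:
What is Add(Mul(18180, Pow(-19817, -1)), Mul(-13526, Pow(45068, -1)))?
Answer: Rational(-28615289, 23502962) ≈ -1.2175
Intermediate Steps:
Add(Mul(18180, Pow(-19817, -1)), Mul(-13526, Pow(45068, -1))) = Add(Mul(18180, Rational(-1, 19817)), Mul(-13526, Rational(1, 45068))) = Add(Rational(-18180, 19817), Rational(-6763, 22534)) = Rational(-28615289, 23502962)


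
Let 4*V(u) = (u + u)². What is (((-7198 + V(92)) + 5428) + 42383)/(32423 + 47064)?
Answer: 49077/79487 ≈ 0.61742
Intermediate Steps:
V(u) = u² (V(u) = (u + u)²/4 = (2*u)²/4 = (4*u²)/4 = u²)
(((-7198 + V(92)) + 5428) + 42383)/(32423 + 47064) = (((-7198 + 92²) + 5428) + 42383)/(32423 + 47064) = (((-7198 + 8464) + 5428) + 42383)/79487 = ((1266 + 5428) + 42383)*(1/79487) = (6694 + 42383)*(1/79487) = 49077*(1/79487) = 49077/79487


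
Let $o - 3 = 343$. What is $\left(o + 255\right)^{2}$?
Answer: $361201$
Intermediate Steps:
$o = 346$ ($o = 3 + 343 = 346$)
$\left(o + 255\right)^{2} = \left(346 + 255\right)^{2} = 601^{2} = 361201$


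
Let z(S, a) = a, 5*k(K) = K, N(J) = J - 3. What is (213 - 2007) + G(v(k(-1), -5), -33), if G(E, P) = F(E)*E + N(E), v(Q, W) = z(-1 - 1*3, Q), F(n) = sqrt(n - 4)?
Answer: -8986/5 - I*sqrt(105)/25 ≈ -1797.2 - 0.40988*I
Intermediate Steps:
N(J) = -3 + J
k(K) = K/5
F(n) = sqrt(-4 + n)
v(Q, W) = Q
G(E, P) = -3 + E + E*sqrt(-4 + E) (G(E, P) = sqrt(-4 + E)*E + (-3 + E) = E*sqrt(-4 + E) + (-3 + E) = -3 + E + E*sqrt(-4 + E))
(213 - 2007) + G(v(k(-1), -5), -33) = (213 - 2007) + (-3 + (1/5)*(-1) + ((1/5)*(-1))*sqrt(-4 + (1/5)*(-1))) = -1794 + (-3 - 1/5 - sqrt(-4 - 1/5)/5) = -1794 + (-3 - 1/5 - I*sqrt(105)/25) = -1794 + (-16/5 - I*sqrt(105)/25) = -8986/5 - I*sqrt(105)/25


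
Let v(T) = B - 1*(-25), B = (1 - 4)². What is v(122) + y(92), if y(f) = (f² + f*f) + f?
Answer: 17054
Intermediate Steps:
y(f) = f + 2*f² (y(f) = (f² + f²) + f = 2*f² + f = f + 2*f²)
B = 9 (B = (-3)² = 9)
v(T) = 34 (v(T) = 9 - 1*(-25) = 9 + 25 = 34)
v(122) + y(92) = 34 + 92*(1 + 2*92) = 34 + 92*(1 + 184) = 34 + 92*185 = 34 + 17020 = 17054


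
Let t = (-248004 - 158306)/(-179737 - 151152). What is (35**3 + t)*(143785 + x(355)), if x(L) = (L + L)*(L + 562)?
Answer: 11276824232608175/330889 ≈ 3.4080e+10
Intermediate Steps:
x(L) = 2*L*(562 + L) (x(L) = (2*L)*(562 + L) = 2*L*(562 + L))
t = 406310/330889 (t = -406310/(-330889) = -406310*(-1/330889) = 406310/330889 ≈ 1.2279)
(35**3 + t)*(143785 + x(355)) = (35**3 + 406310/330889)*(143785 + 2*355*(562 + 355)) = (42875 + 406310/330889)*(143785 + 2*355*917) = 14187272185*(143785 + 651070)/330889 = (14187272185/330889)*794855 = 11276824232608175/330889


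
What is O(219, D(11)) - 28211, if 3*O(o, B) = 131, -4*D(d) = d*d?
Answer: -84502/3 ≈ -28167.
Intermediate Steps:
D(d) = -d²/4 (D(d) = -d*d/4 = -d²/4)
O(o, B) = 131/3 (O(o, B) = (⅓)*131 = 131/3)
O(219, D(11)) - 28211 = 131/3 - 28211 = -84502/3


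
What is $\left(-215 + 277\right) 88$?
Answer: $5456$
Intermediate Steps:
$\left(-215 + 277\right) 88 = 62 \cdot 88 = 5456$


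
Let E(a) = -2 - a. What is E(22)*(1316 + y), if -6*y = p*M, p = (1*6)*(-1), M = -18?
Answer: -31152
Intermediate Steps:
p = -6 (p = 6*(-1) = -6)
y = -18 (y = -(-1)*(-18) = -⅙*108 = -18)
E(22)*(1316 + y) = (-2 - 1*22)*(1316 - 18) = (-2 - 22)*1298 = -24*1298 = -31152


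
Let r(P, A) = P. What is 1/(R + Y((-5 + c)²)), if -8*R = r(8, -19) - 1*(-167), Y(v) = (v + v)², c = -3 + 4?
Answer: 8/8017 ≈ 0.00099788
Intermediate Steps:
c = 1
Y(v) = 4*v² (Y(v) = (2*v)² = 4*v²)
R = -175/8 (R = -(8 - 1*(-167))/8 = -(8 + 167)/8 = -⅛*175 = -175/8 ≈ -21.875)
1/(R + Y((-5 + c)²)) = 1/(-175/8 + 4*((-5 + 1)²)²) = 1/(-175/8 + 4*((-4)²)²) = 1/(-175/8 + 4*16²) = 1/(-175/8 + 4*256) = 1/(-175/8 + 1024) = 1/(8017/8) = 8/8017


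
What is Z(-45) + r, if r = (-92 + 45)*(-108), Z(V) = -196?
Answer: 4880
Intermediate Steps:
r = 5076 (r = -47*(-108) = 5076)
Z(-45) + r = -196 + 5076 = 4880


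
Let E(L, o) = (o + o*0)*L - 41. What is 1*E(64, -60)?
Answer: -3881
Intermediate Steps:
E(L, o) = -41 + L*o (E(L, o) = (o + 0)*L - 41 = o*L - 41 = L*o - 41 = -41 + L*o)
1*E(64, -60) = 1*(-41 + 64*(-60)) = 1*(-41 - 3840) = 1*(-3881) = -3881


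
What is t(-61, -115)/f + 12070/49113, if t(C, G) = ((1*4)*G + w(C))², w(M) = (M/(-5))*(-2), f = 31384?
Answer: 4376045669/566677350 ≈ 7.7223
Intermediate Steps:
w(M) = 2*M/5 (w(M) = (M*(-⅕))*(-2) = -M/5*(-2) = 2*M/5)
t(C, G) = (4*G + 2*C/5)² (t(C, G) = ((1*4)*G + 2*C/5)² = (4*G + 2*C/5)²)
t(-61, -115)/f + 12070/49113 = (4*(-61 + 10*(-115))²/25)/31384 + 12070/49113 = (4*(-61 - 1150)²/25)*(1/31384) + 12070*(1/49113) = ((4/25)*(-1211)²)*(1/31384) + 710/2889 = ((4/25)*1466521)*(1/31384) + 710/2889 = (5866084/25)*(1/31384) + 710/2889 = 1466521/196150 + 710/2889 = 4376045669/566677350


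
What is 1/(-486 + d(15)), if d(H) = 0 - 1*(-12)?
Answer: -1/474 ≈ -0.0021097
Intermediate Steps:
d(H) = 12 (d(H) = 0 + 12 = 12)
1/(-486 + d(15)) = 1/(-486 + 12) = 1/(-474) = -1/474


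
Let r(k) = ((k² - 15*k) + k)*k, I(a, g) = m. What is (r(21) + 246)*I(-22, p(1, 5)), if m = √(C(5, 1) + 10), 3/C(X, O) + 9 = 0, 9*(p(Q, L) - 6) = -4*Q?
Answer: 1111*√87 ≈ 10363.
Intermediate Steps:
p(Q, L) = 6 - 4*Q/9 (p(Q, L) = 6 + (-4*Q)/9 = 6 - 4*Q/9)
C(X, O) = -⅓ (C(X, O) = 3/(-9 + 0) = 3/(-9) = 3*(-⅑) = -⅓)
m = √87/3 (m = √(-⅓ + 10) = √(29/3) = √87/3 ≈ 3.1091)
I(a, g) = √87/3
r(k) = k*(k² - 14*k) (r(k) = (k² - 14*k)*k = k*(k² - 14*k))
(r(21) + 246)*I(-22, p(1, 5)) = (21²*(-14 + 21) + 246)*(√87/3) = (441*7 + 246)*(√87/3) = (3087 + 246)*(√87/3) = 3333*(√87/3) = 1111*√87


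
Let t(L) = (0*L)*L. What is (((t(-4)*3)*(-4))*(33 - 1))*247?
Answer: 0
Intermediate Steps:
t(L) = 0 (t(L) = 0*L = 0)
(((t(-4)*3)*(-4))*(33 - 1))*247 = (((0*3)*(-4))*(33 - 1))*247 = ((0*(-4))*32)*247 = (0*32)*247 = 0*247 = 0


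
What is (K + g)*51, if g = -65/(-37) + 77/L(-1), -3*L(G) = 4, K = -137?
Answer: -1456713/148 ≈ -9842.7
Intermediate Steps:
L(G) = -4/3 (L(G) = -1/3*4 = -4/3)
g = -8287/148 (g = -65/(-37) + 77/(-4/3) = -65*(-1/37) + 77*(-3/4) = 65/37 - 231/4 = -8287/148 ≈ -55.993)
(K + g)*51 = (-137 - 8287/148)*51 = -28563/148*51 = -1456713/148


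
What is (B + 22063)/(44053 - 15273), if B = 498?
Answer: 22561/28780 ≈ 0.78391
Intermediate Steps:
(B + 22063)/(44053 - 15273) = (498 + 22063)/(44053 - 15273) = 22561/28780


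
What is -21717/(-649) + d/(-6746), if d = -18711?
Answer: 158646321/4378154 ≈ 36.236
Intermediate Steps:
-21717/(-649) + d/(-6746) = -21717/(-649) - 18711/(-6746) = -21717*(-1/649) - 18711*(-1/6746) = 21717/649 + 18711/6746 = 158646321/4378154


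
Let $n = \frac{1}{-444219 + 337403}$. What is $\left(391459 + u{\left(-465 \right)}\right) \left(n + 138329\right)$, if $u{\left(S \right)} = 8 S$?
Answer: $\frac{5729134708773157}{106816} \approx 5.3636 \cdot 10^{10}$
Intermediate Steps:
$n = - \frac{1}{106816}$ ($n = \frac{1}{-106816} = - \frac{1}{106816} \approx -9.3619 \cdot 10^{-6}$)
$\left(391459 + u{\left(-465 \right)}\right) \left(n + 138329\right) = \left(391459 + 8 \left(-465\right)\right) \left(- \frac{1}{106816} + 138329\right) = \left(391459 - 3720\right) \frac{14775750463}{106816} = 387739 \cdot \frac{14775750463}{106816} = \frac{5729134708773157}{106816}$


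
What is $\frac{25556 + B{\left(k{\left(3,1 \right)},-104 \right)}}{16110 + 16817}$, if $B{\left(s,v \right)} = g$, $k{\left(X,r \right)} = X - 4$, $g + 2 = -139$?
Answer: $\frac{25415}{32927} \approx 0.77186$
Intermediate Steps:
$g = -141$ ($g = -2 - 139 = -141$)
$k{\left(X,r \right)} = -4 + X$ ($k{\left(X,r \right)} = X - 4 = -4 + X$)
$B{\left(s,v \right)} = -141$
$\frac{25556 + B{\left(k{\left(3,1 \right)},-104 \right)}}{16110 + 16817} = \frac{25556 - 141}{16110 + 16817} = \frac{25415}{32927}$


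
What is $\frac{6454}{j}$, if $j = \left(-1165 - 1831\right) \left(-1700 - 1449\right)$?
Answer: $\frac{461}{673886} \approx 0.00068409$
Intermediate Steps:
$j = 9434404$ ($j = - 2996 \left(-1700 - 1449\right) = \left(-2996\right) \left(-3149\right) = 9434404$)
$\frac{6454}{j} = \frac{6454}{9434404} = 6454 \cdot \frac{1}{9434404} = \frac{461}{673886}$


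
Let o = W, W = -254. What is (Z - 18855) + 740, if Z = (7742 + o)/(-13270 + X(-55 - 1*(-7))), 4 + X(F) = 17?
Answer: -26684227/1473 ≈ -18116.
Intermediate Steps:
X(F) = 13 (X(F) = -4 + 17 = 13)
o = -254
Z = -832/1473 (Z = (7742 - 254)/(-13270 + 13) = 7488/(-13257) = 7488*(-1/13257) = -832/1473 ≈ -0.56483)
(Z - 18855) + 740 = (-832/1473 - 18855) + 740 = -27774247/1473 + 740 = -26684227/1473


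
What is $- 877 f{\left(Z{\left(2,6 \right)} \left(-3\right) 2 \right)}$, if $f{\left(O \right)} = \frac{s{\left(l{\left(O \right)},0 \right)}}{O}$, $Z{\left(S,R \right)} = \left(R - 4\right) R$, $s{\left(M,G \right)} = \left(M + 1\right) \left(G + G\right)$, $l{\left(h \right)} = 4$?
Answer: $0$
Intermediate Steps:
$s{\left(M,G \right)} = 2 G \left(1 + M\right)$ ($s{\left(M,G \right)} = \left(1 + M\right) 2 G = 2 G \left(1 + M\right)$)
$Z{\left(S,R \right)} = R \left(-4 + R\right)$ ($Z{\left(S,R \right)} = \left(-4 + R\right) R = R \left(-4 + R\right)$)
$f{\left(O \right)} = 0$ ($f{\left(O \right)} = \frac{2 \cdot 0 \left(1 + 4\right)}{O} = \frac{2 \cdot 0 \cdot 5}{O} = \frac{0}{O} = 0$)
$- 877 f{\left(Z{\left(2,6 \right)} \left(-3\right) 2 \right)} = \left(-877\right) 0 = 0$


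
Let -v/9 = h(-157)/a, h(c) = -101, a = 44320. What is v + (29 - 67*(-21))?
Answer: 63644429/44320 ≈ 1436.0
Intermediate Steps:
v = 909/44320 (v = -(-909)/44320 = -9*(-101/44320) = 909/44320 ≈ 0.020510)
v + (29 - 67*(-21)) = 909/44320 + (29 - 67*(-21)) = 909/44320 + (29 + 1407) = 909/44320 + 1436 = 63644429/44320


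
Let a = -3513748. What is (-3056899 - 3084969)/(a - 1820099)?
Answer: 6141868/5333847 ≈ 1.1515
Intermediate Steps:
(-3056899 - 3084969)/(a - 1820099) = (-3056899 - 3084969)/(-3513748 - 1820099) = -6141868/(-5333847) = -6141868*(-1/5333847) = 6141868/5333847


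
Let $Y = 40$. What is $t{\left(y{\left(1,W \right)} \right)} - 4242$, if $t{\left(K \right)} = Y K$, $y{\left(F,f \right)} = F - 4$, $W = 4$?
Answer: $-4362$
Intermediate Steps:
$y{\left(F,f \right)} = -4 + F$ ($y{\left(F,f \right)} = F - 4 = -4 + F$)
$t{\left(K \right)} = 40 K$
$t{\left(y{\left(1,W \right)} \right)} - 4242 = 40 \left(-4 + 1\right) - 4242 = 40 \left(-3\right) - 4242 = -120 - 4242 = -4362$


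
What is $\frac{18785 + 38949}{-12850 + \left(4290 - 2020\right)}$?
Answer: $- \frac{28867}{5290} \approx -5.4569$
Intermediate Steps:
$\frac{18785 + 38949}{-12850 + \left(4290 - 2020\right)} = \frac{57734}{-12850 + 2270} = \frac{57734}{-10580} = 57734 \left(- \frac{1}{10580}\right) = - \frac{28867}{5290}$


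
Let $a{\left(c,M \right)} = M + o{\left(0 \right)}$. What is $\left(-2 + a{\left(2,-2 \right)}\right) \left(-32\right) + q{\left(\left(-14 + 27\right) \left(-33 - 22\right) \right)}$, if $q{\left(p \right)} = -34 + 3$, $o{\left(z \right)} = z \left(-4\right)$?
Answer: $97$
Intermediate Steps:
$o{\left(z \right)} = - 4 z$
$a{\left(c,M \right)} = M$ ($a{\left(c,M \right)} = M - 0 = M + 0 = M$)
$q{\left(p \right)} = -31$
$\left(-2 + a{\left(2,-2 \right)}\right) \left(-32\right) + q{\left(\left(-14 + 27\right) \left(-33 - 22\right) \right)} = \left(-2 - 2\right) \left(-32\right) - 31 = \left(-4\right) \left(-32\right) - 31 = 128 - 31 = 97$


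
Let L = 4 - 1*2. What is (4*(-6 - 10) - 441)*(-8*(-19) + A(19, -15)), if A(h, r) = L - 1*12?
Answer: -71710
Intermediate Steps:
L = 2 (L = 4 - 2 = 2)
A(h, r) = -10 (A(h, r) = 2 - 1*12 = 2 - 12 = -10)
(4*(-6 - 10) - 441)*(-8*(-19) + A(19, -15)) = (4*(-6 - 10) - 441)*(-8*(-19) - 10) = (4*(-16) - 441)*(152 - 10) = (-64 - 441)*142 = -505*142 = -71710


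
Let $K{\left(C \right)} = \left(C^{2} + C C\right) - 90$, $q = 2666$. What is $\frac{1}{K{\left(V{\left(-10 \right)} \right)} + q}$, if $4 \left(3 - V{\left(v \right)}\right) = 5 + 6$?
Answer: $\frac{8}{20609} \approx 0.00038818$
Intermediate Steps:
$V{\left(v \right)} = \frac{1}{4}$ ($V{\left(v \right)} = 3 - \frac{5 + 6}{4} = 3 - \frac{11}{4} = \frac{1}{4}$)
$K{\left(C \right)} = -90 + 2 C^{2}$ ($K{\left(C \right)} = \left(C^{2} + C^{2}\right) - 90 = 2 C^{2} - 90 = -90 + 2 C^{2}$)
$\frac{1}{K{\left(V{\left(-10 \right)} \right)} + q} = \frac{1}{\left(-90 + \frac{2}{16}\right) + 2666} = \frac{1}{\left(-90 + 2 \cdot \frac{1}{16}\right) + 2666} = \frac{1}{\left(-90 + \frac{1}{8}\right) + 2666} = \frac{1}{- \frac{719}{8} + 2666} = \frac{1}{\frac{20609}{8}} = \frac{8}{20609}$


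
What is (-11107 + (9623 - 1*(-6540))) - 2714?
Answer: 2342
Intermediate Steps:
(-11107 + (9623 - 1*(-6540))) - 2714 = (-11107 + (9623 + 6540)) - 2714 = (-11107 + 16163) - 2714 = 5056 - 2714 = 2342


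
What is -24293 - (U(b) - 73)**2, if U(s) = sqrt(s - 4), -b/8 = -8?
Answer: -29682 + 292*sqrt(15) ≈ -28551.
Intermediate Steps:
b = 64 (b = -8*(-8) = 64)
U(s) = sqrt(-4 + s)
-24293 - (U(b) - 73)**2 = -24293 - (sqrt(-4 + 64) - 73)**2 = -24293 - (sqrt(60) - 73)**2 = -24293 - (2*sqrt(15) - 73)**2 = -24293 - (-73 + 2*sqrt(15))**2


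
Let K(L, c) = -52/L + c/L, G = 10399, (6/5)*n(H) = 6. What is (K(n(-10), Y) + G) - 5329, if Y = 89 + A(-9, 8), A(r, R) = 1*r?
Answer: 25378/5 ≈ 5075.6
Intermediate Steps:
n(H) = 5 (n(H) = (5/6)*6 = 5)
A(r, R) = r
Y = 80 (Y = 89 - 9 = 80)
(K(n(-10), Y) + G) - 5329 = ((-52 + 80)/5 + 10399) - 5329 = ((1/5)*28 + 10399) - 5329 = (28/5 + 10399) - 5329 = 52023/5 - 5329 = 25378/5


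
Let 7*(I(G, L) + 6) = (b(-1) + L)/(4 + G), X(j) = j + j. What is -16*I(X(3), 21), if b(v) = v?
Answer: 640/7 ≈ 91.429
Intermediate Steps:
X(j) = 2*j
I(G, L) = -6 + (-1 + L)/(7*(4 + G)) (I(G, L) = -6 + ((-1 + L)/(4 + G))/7 = -6 + (-1 + L)/(7*(4 + G)))
-16*I(X(3), 21) = -16*(-169 + 21 - 84*3)/(7*(4 + 2*3)) = -16*(-169 + 21 - 42*6)/(7*(4 + 6)) = -16*(-169 + 21 - 252)/(7*10) = -16*(-400)/(7*10) = -16*(-40/7) = 640/7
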